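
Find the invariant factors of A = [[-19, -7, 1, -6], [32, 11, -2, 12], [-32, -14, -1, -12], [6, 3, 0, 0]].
x + 3, x(x + 3)^2

The Jordan structure of A has elementary divisors (x + 3)^2, (x + 3), x. Arranging the block sizes at each eigenvalue in decreasing order and taking row products gives the invariant factors.

Invariant factors (smallest first, each dividing the next): x + 3, x(x + 3)^2.

Check: the last factor x(x + 3)^2 is the minimal polynomial, and the product x(x + 3)^3 is the characteristic polynomial.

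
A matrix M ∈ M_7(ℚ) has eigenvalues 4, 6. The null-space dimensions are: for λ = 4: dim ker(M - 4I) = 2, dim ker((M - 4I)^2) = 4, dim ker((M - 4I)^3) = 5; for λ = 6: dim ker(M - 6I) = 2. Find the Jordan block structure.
λ = 4: successive nullity increments [2, 2, 1] count blocks of size ≥ k; block sizes are [3, 2].
λ = 6: successive nullity increments [2] count blocks of size ≥ k; block sizes are [1, 1].

Jordan blocks: (4, 3), (4, 2), (6, 1), (6, 1)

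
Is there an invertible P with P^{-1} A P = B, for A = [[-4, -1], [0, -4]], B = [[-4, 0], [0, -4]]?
No.

Both have characteristic polynomial (x + 4)^2, but the minimal polynomial of A is (x + 4)^2 while the minimal polynomial of B is x + 4. The minimal polynomial is a similarity invariant, so A and B are not similar.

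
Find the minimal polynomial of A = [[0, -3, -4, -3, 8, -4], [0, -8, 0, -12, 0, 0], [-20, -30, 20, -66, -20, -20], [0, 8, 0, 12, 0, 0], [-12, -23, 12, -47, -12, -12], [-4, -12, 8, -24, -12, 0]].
The characteristic polynomial factors as x^3(x - 4)^3. The minimal polynomial is ∏(x - λ)^{k_λ} where k_λ is the size of the largest Jordan block at λ.

For λ = 0: rank(A) = 4, and the largest Jordan block has size 2 (the smallest k with rank(A^k) = rank(A^(k+1))).
For λ = 4: rank(A - 4I) = 3, and the largest Jordan block has size 1 (the smallest k with rank((A - 4I)^k) = rank((A - 4I)^(k+1))).

So m_A(x) = x^2(x - 4).

m_A(x) = x^2(x - 4)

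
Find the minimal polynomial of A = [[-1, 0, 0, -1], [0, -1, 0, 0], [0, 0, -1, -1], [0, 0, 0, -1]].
The characteristic polynomial factors as (x + 1)^4. The minimal polynomial is ∏(x - λ)^{k_λ} where k_λ is the size of the largest Jordan block at λ.

For λ = -1: rank(A + I) = 1, and the largest Jordan block has size 2 (the smallest k with rank((A + I)^k) = rank((A + I)^(k+1))).

So m_A(x) = (x + 1)^2.

m_A(x) = (x + 1)^2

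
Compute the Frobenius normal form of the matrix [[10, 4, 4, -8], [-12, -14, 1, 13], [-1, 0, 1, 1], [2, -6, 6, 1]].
The invariant factors of A (the non-unit diagonal entries of the Smith normal form of xI - A over ℚ[x]) are (x^2 + x - 4)^2, each dividing the next. The characteristic polynomial is their product, (x^2 + x - 4)^2.

The rational canonical form is the block-diagonal matrix of companion matrices C(f_i):
R = [[0, 0, 0, -16], [1, 0, 0, 8], [0, 1, 0, 7], [0, 0, 1, -2]].

Note the characteristic polynomial does not split into linear factors over ℚ, so A has no Jordan form over ℚ; the rational canonical form exists over any field.

R = [[0, 0, 0, -16], [1, 0, 0, 8], [0, 1, 0, 7], [0, 0, 1, -2]]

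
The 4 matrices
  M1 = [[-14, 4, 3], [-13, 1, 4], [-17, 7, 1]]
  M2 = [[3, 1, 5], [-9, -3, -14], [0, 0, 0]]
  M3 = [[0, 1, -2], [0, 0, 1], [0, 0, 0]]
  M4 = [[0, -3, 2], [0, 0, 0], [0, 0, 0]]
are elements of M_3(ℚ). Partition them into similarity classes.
3 classes: {M1}, {M2, M3}, {M4}

Characteristic polynomials: χ_{M1} = (x + 4)^3, χ_{M2} = x^3, χ_{M3} = x^3, χ_{M4} = x^3.

{M1}: invariant factors (x + 4)^3.

{M2, M3}: invariant factors x^3.

{M4}: invariant factors x, x^2.

Matrices are similar if and only if their invariant-factor lists agree; the partition into similarity classes is {M1}, {M2, M3}, {M4}.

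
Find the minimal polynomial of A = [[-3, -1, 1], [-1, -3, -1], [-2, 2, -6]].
m_A(x) = (x + 4)^2

The characteristic polynomial factors as (x + 4)^3. The minimal polynomial is ∏(x - λ)^{k_λ} where k_λ is the size of the largest Jordan block at λ.

For λ = -4: rank(A + 4I) = 1, and the largest Jordan block has size 2 (the smallest k with rank((A + 4I)^k) = rank((A + 4I)^(k+1))).

So m_A(x) = (x + 4)^2.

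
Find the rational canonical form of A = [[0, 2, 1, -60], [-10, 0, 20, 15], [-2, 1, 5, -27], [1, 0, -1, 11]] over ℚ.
The invariant factors of A (the non-unit diagonal entries of the Smith normal form of xI - A over ℚ[x]) are x - 5, (x - 5)^2(x - 1), each dividing the next. The characteristic polynomial is their product, (x - 5)^3(x - 1).

The rational canonical form is the block-diagonal matrix of companion matrices C(f_i):
R = [[5, 0, 0, 0], [0, 0, 0, 25], [0, 1, 0, -35], [0, 0, 1, 11]].

R = [[5, 0, 0, 0], [0, 0, 0, 25], [0, 1, 0, -35], [0, 0, 1, 11]]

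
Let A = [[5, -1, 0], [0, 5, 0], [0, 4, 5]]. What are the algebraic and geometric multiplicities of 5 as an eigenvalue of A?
algebraic multiplicity 3, geometric multiplicity 2

The characteristic polynomial is (x - 5)^3, so the factor x - 5 appears with exponent 3: the algebraic multiplicity is 3.

rank(A - 5I) = 1, so the eigenspace has dimension 3 - 1 = 2: the geometric multiplicity is 2.

Since 2 < 3, A is not diagonalizable.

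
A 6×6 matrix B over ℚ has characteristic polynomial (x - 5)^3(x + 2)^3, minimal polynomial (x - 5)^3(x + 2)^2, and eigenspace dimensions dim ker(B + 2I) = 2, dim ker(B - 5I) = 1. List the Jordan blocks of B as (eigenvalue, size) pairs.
Jordan blocks: (-2, 2), (-2, 1), (5, 3)

λ = -2: algebraic multiplicity 3 (exponent in χ_B), largest block size 2 (exponent in m_B), 2 blocks (geometric multiplicity). These force block sizes [2, 1].
λ = 5: algebraic multiplicity 3 (exponent in χ_B), largest block size 3 (exponent in m_B), 1 block (geometric multiplicity). This forces block sizes [3].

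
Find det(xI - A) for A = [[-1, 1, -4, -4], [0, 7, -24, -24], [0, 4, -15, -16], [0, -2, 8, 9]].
χ_A(x) = (x - 1)^2(x + 1)^2

xI - A = [[x + 1, -1, 4, 4], [0, x - 7, 24, 24], [0, -4, x + 15, 16], [0, 2, -8, x - 9]].

Expanding det(xI - A) along the first row:
det(xI - A) = + (x + 1)·det([[x - 7, 24, 24], [-4, x + 15, 16], [2, -8, x - 9]]) - (-1)·det([[0, 24, 24], [0, x + 15, 16], [0, -8, x - 9]]) + (4)·det([[0, x - 7, 24], [0, -4, 16], [0, 2, x - 9]]) - (4)·det([[0, x - 7, 24], [0, -4, x + 15], [0, 2, -8]]).

Evaluating gives χ_A(x) = x^4 - 2x^2 + 1 = (x - 1)^2(x + 1)^2.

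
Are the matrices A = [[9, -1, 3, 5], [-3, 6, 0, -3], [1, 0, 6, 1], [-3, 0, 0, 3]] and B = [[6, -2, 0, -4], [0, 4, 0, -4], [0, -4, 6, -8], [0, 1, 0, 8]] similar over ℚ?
Both have characteristic polynomial (x - 6)^4, but the minimal polynomial of A is (x - 6)^3 while the minimal polynomial of B is (x - 6)^2. The minimal polynomial is a similarity invariant, so A and B are not similar.

No.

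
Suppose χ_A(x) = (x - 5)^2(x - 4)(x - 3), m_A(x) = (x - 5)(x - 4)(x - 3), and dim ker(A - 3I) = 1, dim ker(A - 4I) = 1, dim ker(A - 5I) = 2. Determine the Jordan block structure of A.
Jordan blocks: (3, 1), (4, 1), (5, 1), (5, 1)

λ = 3: algebraic multiplicity 1 (exponent in χ_A), largest block size 1 (exponent in m_A), 1 block (geometric multiplicity). This forces block sizes [1].
λ = 4: algebraic multiplicity 1 (exponent in χ_A), largest block size 1 (exponent in m_A), 1 block (geometric multiplicity). This forces block sizes [1].
λ = 5: algebraic multiplicity 2 (exponent in χ_A), largest block size 1 (exponent in m_A), 2 blocks (geometric multiplicity). These force block sizes [1, 1].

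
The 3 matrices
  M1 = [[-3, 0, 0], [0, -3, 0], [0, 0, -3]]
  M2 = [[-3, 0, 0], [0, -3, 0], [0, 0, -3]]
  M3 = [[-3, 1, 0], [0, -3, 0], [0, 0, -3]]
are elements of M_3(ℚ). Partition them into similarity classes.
Characteristic polynomials: χ_{M1} = (x + 3)^3, χ_{M2} = (x + 3)^3, χ_{M3} = (x + 3)^3.

{M1, M2}: invariant factors x + 3, x + 3, x + 3.

{M3}: invariant factors x + 3, (x + 3)^2.

Matrices are similar if and only if their invariant-factor lists agree; the partition into similarity classes is {M1, M2}, {M3}.

2 classes: {M1, M2}, {M3}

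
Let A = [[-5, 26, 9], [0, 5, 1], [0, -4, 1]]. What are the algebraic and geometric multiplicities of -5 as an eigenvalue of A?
algebraic multiplicity 1, geometric multiplicity 1

The characteristic polynomial is (x - 3)^2(x + 5), so the factor x + 5 appears with exponent 1: the algebraic multiplicity is 1.

rank(A + 5I) = 2, so the eigenspace has dimension 3 - 2 = 1: the geometric multiplicity is 1.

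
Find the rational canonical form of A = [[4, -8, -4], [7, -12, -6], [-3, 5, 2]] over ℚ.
The invariant factors of A (the non-unit diagonal entries of the Smith normal form of xI - A over ℚ[x]) are (x + 2)(x^2 + 4x + 2), each dividing the next. The characteristic polynomial is their product, (x + 2)(x^2 + 4x + 2).

The rational canonical form is the block-diagonal matrix of companion matrices C(f_i):
R = [[0, 0, -4], [1, 0, -10], [0, 1, -6]].

Note the characteristic polynomial does not split into linear factors over ℚ, so A has no Jordan form over ℚ; the rational canonical form exists over any field.

R = [[0, 0, -4], [1, 0, -10], [0, 1, -6]]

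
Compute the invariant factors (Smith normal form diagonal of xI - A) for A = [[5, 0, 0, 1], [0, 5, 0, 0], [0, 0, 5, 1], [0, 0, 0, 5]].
x - 5, x - 5, (x - 5)^2

The Jordan structure of A has elementary divisors (x - 5)^2, (x - 5), (x - 5). Arranging the block sizes at each eigenvalue in decreasing order and taking row products gives the invariant factors.

Invariant factors (smallest first, each dividing the next): x - 5, x - 5, (x - 5)^2.

Check: the last factor (x - 5)^2 is the minimal polynomial, and the product (x - 5)^4 is the characteristic polynomial.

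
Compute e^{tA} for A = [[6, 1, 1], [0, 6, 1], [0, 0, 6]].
e^{tA} = [[e^{6*t}, t*e^{6*t}, t*(t + 2)*e^{6*t}/2], [0, e^{6*t}, t*e^{6*t}], [0, 0, e^{6*t}]]

A has Jordan form J = [[6, 1, 0], [0, 6, 1], [0, 0, 6]] with A = PJP^{-1}, so e^{tA} = P e^{tJ} P^{-1}.

For a Jordan block J_k(λ), e^{tJ_k(λ)} = e^{λt} · (I + tN + t^2 N^2/2! + ... + t^{k-1} N^{k-1}/(k-1)!) where N is the nilpotent superdiagonal part.

Assembling the blocks and conjugating back gives the entries of e^{tA} as shown above.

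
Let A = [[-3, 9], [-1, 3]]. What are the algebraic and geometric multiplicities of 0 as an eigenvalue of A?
The characteristic polynomial is x^2, so the factor x appears with exponent 2: the algebraic multiplicity is 2.

rank(A) = 1, so the eigenspace has dimension 2 - 1 = 1: the geometric multiplicity is 1.

Since 1 < 2, A is not diagonalizable.

algebraic multiplicity 2, geometric multiplicity 1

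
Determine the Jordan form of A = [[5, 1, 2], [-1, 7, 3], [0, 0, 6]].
J = [[6, 1, 0], [0, 6, 1], [0, 0, 6]]

The characteristic polynomial is det(xI - A) = (x - 6)^3, so the eigenvalues are 6 (algebraic multiplicity 3).

For λ = 6: rank(A - 6I) = 2, rank((A - 6I)^2) = 1, rank((A - 6I)^3) = 0. The eigenspace has dimension 3 - 2 = 1, so there is 1 Jordan block; the rank sequence gives block sizes [3].

Assembling the blocks gives the Jordan form J above.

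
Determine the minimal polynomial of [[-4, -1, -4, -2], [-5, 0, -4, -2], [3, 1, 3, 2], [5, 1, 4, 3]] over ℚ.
The characteristic polynomial factors as (x - 1)^3(x + 1). The minimal polynomial is ∏(x - λ)^{k_λ} where k_λ is the size of the largest Jordan block at λ.

For λ = -1: rank(A + I) = 3, and the largest Jordan block has size 1 (the smallest k with rank((A + I)^k) = rank((A + I)^(k+1))).
For λ = 1: rank(A - I) = 2, and the largest Jordan block has size 2 (the smallest k with rank((A - I)^k) = rank((A - I)^(k+1))).

So m_A(x) = (x - 1)^2(x + 1).

m_A(x) = (x - 1)^2(x + 1)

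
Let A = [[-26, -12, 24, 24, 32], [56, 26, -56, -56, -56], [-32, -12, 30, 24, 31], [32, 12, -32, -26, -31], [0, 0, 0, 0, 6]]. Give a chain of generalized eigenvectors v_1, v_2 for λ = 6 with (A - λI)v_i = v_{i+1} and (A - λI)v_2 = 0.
v_1 = [[1, 0, 0, 0, 1]]^T, v_2 = [[0, 0, -1, 1, 0]]^T

We seek v_1 ∈ ker((A - 6I)^2) \ ker(A - 6I), then set v_{i+1} = (A - 6I) v_i.

One such chain is v_1 = [[1, 0, 0, 0, 1]]^T, v_2 = [[0, 0, -1, 1, 0]]^T. Check: (A - 6I) v_2 = [[0, 0, 0, 0, 0]]^T = 0.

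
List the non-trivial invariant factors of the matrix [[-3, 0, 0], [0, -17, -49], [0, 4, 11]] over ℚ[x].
x + 3, (x + 3)^2

The Jordan structure of A has elementary divisors (x + 3)^2, (x + 3). Arranging the block sizes at each eigenvalue in decreasing order and taking row products gives the invariant factors.

Invariant factors (smallest first, each dividing the next): x + 3, (x + 3)^2.

Check: the last factor (x + 3)^2 is the minimal polynomial, and the product (x + 3)^3 is the characteristic polynomial.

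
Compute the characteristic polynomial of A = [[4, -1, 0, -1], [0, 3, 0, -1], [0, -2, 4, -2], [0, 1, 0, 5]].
χ_A(x) = (x - 4)^4

xI - A = [[x - 4, 1, 0, 1], [0, x - 3, 0, 1], [0, 2, x - 4, 2], [0, -1, 0, x - 5]].

Expanding det(xI - A) along the first row:
det(xI - A) = + (x - 4)·det([[x - 3, 0, 1], [2, x - 4, 2], [-1, 0, x - 5]]) - (1)·det([[0, 0, 1], [0, x - 4, 2], [0, 0, x - 5]]) + (0)·det([[0, x - 3, 1], [0, 2, 2], [0, -1, x - 5]]) - (1)·det([[0, x - 3, 0], [0, 2, x - 4], [0, -1, 0]]).

Evaluating gives χ_A(x) = x^4 - 16x^3 + 96x^2 - 256x + 256 = (x - 4)^4.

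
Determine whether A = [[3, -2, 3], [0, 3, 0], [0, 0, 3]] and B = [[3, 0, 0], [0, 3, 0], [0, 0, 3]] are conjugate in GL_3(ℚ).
No.

Both have characteristic polynomial (x - 3)^3, but the minimal polynomial of A is (x - 3)^2 while the minimal polynomial of B is x - 3. The minimal polynomial is a similarity invariant, so A and B are not similar.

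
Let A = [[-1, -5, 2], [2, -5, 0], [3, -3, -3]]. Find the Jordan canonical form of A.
The characteristic polynomial is det(xI - A) = (x + 3)^3, so the eigenvalues are -3 (algebraic multiplicity 3).

For λ = -3: rank(A + 3I) = 2, rank((A + 3I)^2) = 1, rank((A + 3I)^3) = 0. The eigenspace has dimension 3 - 2 = 1, so there is 1 Jordan block; the rank sequence gives block sizes [3].

Assembling the blocks gives the Jordan form J above.

J = [[-3, 1, 0], [0, -3, 1], [0, 0, -3]]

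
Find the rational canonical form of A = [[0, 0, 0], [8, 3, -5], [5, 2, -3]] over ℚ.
The invariant factors of A (the non-unit diagonal entries of the Smith normal form of xI - A over ℚ[x]) are x(x^2 + 1), each dividing the next. The characteristic polynomial is their product, x(x^2 + 1).

The rational canonical form is the block-diagonal matrix of companion matrices C(f_i):
R = [[0, 0, 0], [1, 0, -1], [0, 1, 0]].

Note the characteristic polynomial does not split into linear factors over ℚ, so A has no Jordan form over ℚ; the rational canonical form exists over any field.

R = [[0, 0, 0], [1, 0, -1], [0, 1, 0]]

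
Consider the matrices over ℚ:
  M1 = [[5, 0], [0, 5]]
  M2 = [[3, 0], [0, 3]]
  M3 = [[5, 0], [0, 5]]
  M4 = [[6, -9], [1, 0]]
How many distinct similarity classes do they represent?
3 classes: {M1, M3}, {M2}, {M4}

Characteristic polynomials: χ_{M1} = (x - 5)^2, χ_{M2} = (x - 3)^2, χ_{M3} = (x - 5)^2, χ_{M4} = (x - 3)^2.

{M1, M3}: invariant factors x - 5, x - 5.

{M2}: invariant factors x - 3, x - 3.

{M4}: invariant factors (x - 3)^2.

Matrices are similar if and only if their invariant-factor lists agree; the partition into similarity classes is {M1, M3}, {M2}, {M4}.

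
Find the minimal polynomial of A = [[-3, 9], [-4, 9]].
m_A(x) = (x - 3)^2

The characteristic polynomial factors as (x - 3)^2. The minimal polynomial is ∏(x - λ)^{k_λ} where k_λ is the size of the largest Jordan block at λ.

For λ = 3: rank(A - 3I) = 1, and the largest Jordan block has size 2 (the smallest k with rank((A - 3I)^k) = rank((A - 3I)^(k+1))).

So m_A(x) = (x - 3)^2.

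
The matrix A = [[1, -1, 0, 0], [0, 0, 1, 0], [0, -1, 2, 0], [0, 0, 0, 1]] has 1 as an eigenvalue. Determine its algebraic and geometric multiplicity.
algebraic multiplicity 4, geometric multiplicity 2

The characteristic polynomial is (x - 1)^4, so the factor x - 1 appears with exponent 4: the algebraic multiplicity is 4.

rank(A - I) = 2, so the eigenspace has dimension 4 - 2 = 2: the geometric multiplicity is 2.

Since 2 < 4, A is not diagonalizable.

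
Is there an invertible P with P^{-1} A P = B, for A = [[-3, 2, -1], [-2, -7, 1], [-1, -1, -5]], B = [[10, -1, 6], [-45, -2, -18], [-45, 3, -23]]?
No.

Both have characteristic polynomial (x + 5)^3, but the minimal polynomial of A is (x + 5)^3 while the minimal polynomial of B is (x + 5)^2. The minimal polynomial is a similarity invariant, so A and B are not similar.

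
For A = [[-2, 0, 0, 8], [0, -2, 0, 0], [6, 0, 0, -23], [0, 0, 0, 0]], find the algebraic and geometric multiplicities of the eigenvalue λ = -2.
algebraic multiplicity 2, geometric multiplicity 2

The characteristic polynomial is x^2(x + 2)^2, so the factor x + 2 appears with exponent 2: the algebraic multiplicity is 2.

rank(A + 2I) = 2, so the eigenspace has dimension 4 - 2 = 2: the geometric multiplicity is 2.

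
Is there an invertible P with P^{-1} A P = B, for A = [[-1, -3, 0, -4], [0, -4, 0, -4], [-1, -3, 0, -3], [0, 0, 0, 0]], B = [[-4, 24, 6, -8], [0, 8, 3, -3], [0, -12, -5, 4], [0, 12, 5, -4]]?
Two matrices over a field are similar if and only if they have the same invariant factors.

Both A and B have characteristic polynomial x^2(x + 1)(x + 4) and minimal polynomial x^2(x + 1)(x + 4). Computing further, both have invariant factors x^2(x + 1)(x + 4). Hence A and B are similar.

Yes.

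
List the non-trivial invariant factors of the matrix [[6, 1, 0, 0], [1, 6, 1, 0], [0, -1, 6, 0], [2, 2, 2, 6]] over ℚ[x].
x - 6, (x - 6)^3

The Jordan structure of A has elementary divisors (x - 6)^3, (x - 6). Arranging the block sizes at each eigenvalue in decreasing order and taking row products gives the invariant factors.

Invariant factors (smallest first, each dividing the next): x - 6, (x - 6)^3.

Check: the last factor (x - 6)^3 is the minimal polynomial, and the product (x - 6)^4 is the characteristic polynomial.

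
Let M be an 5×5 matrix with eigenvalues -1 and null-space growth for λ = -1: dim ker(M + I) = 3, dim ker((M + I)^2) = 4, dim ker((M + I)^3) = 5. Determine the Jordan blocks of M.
λ = -1: successive nullity increments [3, 1, 1] count blocks of size ≥ k; block sizes are [3, 1, 1].

Jordan blocks: (-1, 3), (-1, 1), (-1, 1)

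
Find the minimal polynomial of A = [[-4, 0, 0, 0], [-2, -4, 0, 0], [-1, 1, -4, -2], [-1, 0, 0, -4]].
The characteristic polynomial factors as (x + 4)^4. The minimal polynomial is ∏(x - λ)^{k_λ} where k_λ is the size of the largest Jordan block at λ.

For λ = -4: rank(A + 4I) = 2, and the largest Jordan block has size 2 (the smallest k with rank((A + 4I)^k) = rank((A + 4I)^(k+1))).

So m_A(x) = (x + 4)^2.

m_A(x) = (x + 4)^2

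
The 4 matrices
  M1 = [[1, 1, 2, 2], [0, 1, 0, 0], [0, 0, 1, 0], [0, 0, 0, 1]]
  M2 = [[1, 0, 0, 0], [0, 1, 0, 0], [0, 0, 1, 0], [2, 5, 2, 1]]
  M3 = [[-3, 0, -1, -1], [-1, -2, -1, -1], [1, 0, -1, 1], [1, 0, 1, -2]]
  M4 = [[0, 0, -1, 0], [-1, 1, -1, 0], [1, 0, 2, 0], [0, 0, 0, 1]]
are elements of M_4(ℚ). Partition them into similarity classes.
2 classes: {M1, M2, M4}, {M3}

Characteristic polynomials: χ_{M1} = (x - 1)^4, χ_{M2} = (x - 1)^4, χ_{M3} = (x + 2)^4, χ_{M4} = (x - 1)^4.

{M1, M2, M4}: invariant factors x - 1, x - 1, (x - 1)^2.

{M3}: invariant factors x + 2, (x + 2)^3.

Matrices are similar if and only if their invariant-factor lists agree; the partition into similarity classes is {M1, M2, M4}, {M3}.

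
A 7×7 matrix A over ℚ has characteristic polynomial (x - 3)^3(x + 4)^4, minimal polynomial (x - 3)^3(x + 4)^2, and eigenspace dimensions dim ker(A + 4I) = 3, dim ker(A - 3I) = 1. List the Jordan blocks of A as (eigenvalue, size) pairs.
λ = -4: algebraic multiplicity 4 (exponent in χ_A), largest block size 2 (exponent in m_A), 3 blocks (geometric multiplicity). These force block sizes [2, 1, 1].
λ = 3: algebraic multiplicity 3 (exponent in χ_A), largest block size 3 (exponent in m_A), 1 block (geometric multiplicity). This forces block sizes [3].

Jordan blocks: (-4, 2), (-4, 1), (-4, 1), (3, 3)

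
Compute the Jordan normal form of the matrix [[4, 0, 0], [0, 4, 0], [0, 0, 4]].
The characteristic polynomial is det(xI - A) = (x - 4)^3, so the eigenvalues are 4 (algebraic multiplicity 3).

For λ = 4: rank(A - 4I) = 0. The eigenspace has dimension 3 - 0 = 3, so there are 3 Jordan blocks; the rank sequence gives block sizes [1, 1, 1].

Assembling the blocks gives the Jordan form J above.

J = [[4, 0, 0], [0, 4, 0], [0, 0, 4]]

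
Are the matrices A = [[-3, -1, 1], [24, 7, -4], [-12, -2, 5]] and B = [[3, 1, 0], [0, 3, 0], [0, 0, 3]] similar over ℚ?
Yes.

Two matrices over a field are similar if and only if they have the same invariant factors.

Both A and B have characteristic polynomial (x - 3)^3 and minimal polynomial (x - 3)^2. Computing further, both have invariant factors x - 3, (x - 3)^2. Hence A and B are similar.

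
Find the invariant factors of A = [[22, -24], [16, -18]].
(x - 6)(x + 2)

The Jordan structure of A has elementary divisors (x + 2), (x - 6). Arranging the block sizes at each eigenvalue in decreasing order and taking row products gives the invariant factors.

Invariant factors (smallest first, each dividing the next): (x - 6)(x + 2).

Check: the last factor (x - 6)(x + 2) is the minimal polynomial, and the product (x - 6)(x + 2) is the characteristic polynomial.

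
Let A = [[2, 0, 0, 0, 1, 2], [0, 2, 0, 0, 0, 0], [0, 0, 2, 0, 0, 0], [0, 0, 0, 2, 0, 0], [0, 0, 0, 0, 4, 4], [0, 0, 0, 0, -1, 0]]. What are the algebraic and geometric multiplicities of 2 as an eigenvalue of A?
The characteristic polynomial is (x - 2)^6, so the factor x - 2 appears with exponent 6: the algebraic multiplicity is 6.

rank(A - 2I) = 1, so the eigenspace has dimension 6 - 1 = 5: the geometric multiplicity is 5.

Since 5 < 6, A is not diagonalizable.

algebraic multiplicity 6, geometric multiplicity 5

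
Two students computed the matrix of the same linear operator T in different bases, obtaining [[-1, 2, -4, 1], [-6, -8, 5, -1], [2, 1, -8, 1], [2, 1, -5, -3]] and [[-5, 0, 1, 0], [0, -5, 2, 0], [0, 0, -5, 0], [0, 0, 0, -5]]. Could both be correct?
No.

Both have characteristic polynomial (x + 5)^4, but the minimal polynomial of A is (x + 5)^3 while the minimal polynomial of B is (x + 5)^2. The minimal polynomial is a similarity invariant, so A and B are not similar.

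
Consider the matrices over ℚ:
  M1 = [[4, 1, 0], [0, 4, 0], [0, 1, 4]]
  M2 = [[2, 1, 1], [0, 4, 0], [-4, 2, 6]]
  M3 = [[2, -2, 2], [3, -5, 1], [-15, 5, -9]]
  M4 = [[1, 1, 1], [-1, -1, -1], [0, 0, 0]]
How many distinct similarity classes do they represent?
3 classes: {M1, M2}, {M3}, {M4}

Characteristic polynomials: χ_{M1} = (x - 4)^3, χ_{M2} = (x - 4)^3, χ_{M3} = (x + 4)^3, χ_{M4} = x^3.

{M1, M2}: invariant factors x - 4, (x - 4)^2.

{M3}: invariant factors x + 4, (x + 4)^2.

{M4}: invariant factors x, x^2.

Matrices are similar if and only if their invariant-factor lists agree; the partition into similarity classes is {M1, M2}, {M3}, {M4}.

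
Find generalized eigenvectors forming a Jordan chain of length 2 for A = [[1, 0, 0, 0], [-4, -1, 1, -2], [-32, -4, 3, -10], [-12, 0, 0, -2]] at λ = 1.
We seek v_1 ∈ ker((A - I)^2) \ ker(A - I), then set v_{i+1} = (A - I) v_i.

One such chain is v_1 = [[0, 0, 1, 0]]^T, v_2 = [[0, 1, 2, 0]]^T. Check: (A - I) v_2 = [[0, 0, 0, 0]]^T = 0.

v_1 = [[0, 0, 1, 0]]^T, v_2 = [[0, 1, 2, 0]]^T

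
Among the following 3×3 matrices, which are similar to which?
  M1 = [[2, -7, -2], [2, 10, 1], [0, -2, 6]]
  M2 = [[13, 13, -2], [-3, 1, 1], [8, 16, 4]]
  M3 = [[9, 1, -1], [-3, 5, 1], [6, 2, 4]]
2 classes: {M1, M2}, {M3}

Characteristic polynomials: χ_{M1} = (x - 6)^3, χ_{M2} = (x - 6)^3, χ_{M3} = (x - 6)^3.

{M1, M2}: invariant factors (x - 6)^3.

{M3}: invariant factors x - 6, (x - 6)^2.

Matrices are similar if and only if their invariant-factor lists agree; the partition into similarity classes is {M1, M2}, {M3}.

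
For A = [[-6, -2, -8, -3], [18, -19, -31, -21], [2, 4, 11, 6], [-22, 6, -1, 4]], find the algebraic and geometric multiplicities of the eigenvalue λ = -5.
The characteristic polynomial is x^2(x + 5)^2, so the factor x + 5 appears with exponent 2: the algebraic multiplicity is 2.

rank(A + 5I) = 2, so the eigenspace has dimension 4 - 2 = 2: the geometric multiplicity is 2.

algebraic multiplicity 2, geometric multiplicity 2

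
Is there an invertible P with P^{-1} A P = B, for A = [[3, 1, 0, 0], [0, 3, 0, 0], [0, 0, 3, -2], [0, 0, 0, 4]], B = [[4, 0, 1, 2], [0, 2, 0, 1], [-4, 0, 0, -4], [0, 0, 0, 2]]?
No.

trace(A) = 13 but trace(B) = 8. The trace is a similarity invariant, so A and B are not similar.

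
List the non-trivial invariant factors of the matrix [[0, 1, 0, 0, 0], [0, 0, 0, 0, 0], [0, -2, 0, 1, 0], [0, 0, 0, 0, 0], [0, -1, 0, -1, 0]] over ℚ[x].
x, x^2, x^2

The Jordan structure of A has elementary divisors x^2, x^2, x. Arranging the block sizes at each eigenvalue in decreasing order and taking row products gives the invariant factors.

Invariant factors (smallest first, each dividing the next): x, x^2, x^2.

Check: the last factor x^2 is the minimal polynomial, and the product x^5 is the characteristic polynomial.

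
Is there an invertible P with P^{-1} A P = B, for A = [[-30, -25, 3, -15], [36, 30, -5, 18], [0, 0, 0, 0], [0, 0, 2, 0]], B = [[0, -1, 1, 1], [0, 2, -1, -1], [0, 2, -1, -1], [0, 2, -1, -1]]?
Yes.

Two matrices over a field are similar if and only if they have the same invariant factors.

Both A and B have characteristic polynomial x^4 and minimal polynomial x^3. Computing further, both have invariant factors x, x^3. Hence A and B are similar.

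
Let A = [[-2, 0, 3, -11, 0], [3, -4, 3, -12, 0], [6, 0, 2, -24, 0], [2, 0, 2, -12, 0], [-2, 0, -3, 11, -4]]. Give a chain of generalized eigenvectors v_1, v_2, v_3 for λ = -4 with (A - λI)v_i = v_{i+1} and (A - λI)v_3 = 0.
v_1 = [[-1, 3, 1, 0, 3]]^T, v_2 = [[1, 0, 0, 0, -1]]^T, v_3 = [[2, 3, 6, 2, -2]]^T

We seek v_1 ∈ ker((A + 4I)^3) \ ker((A + 4I)^2), then set v_{i+1} = (A + 4I) v_i.

One such chain is v_1 = [[-1, 3, 1, 0, 3]]^T, v_2 = [[1, 0, 0, 0, -1]]^T, v_3 = [[2, 3, 6, 2, -2]]^T. Check: (A + 4I) v_3 = [[0, 0, 0, 0, 0]]^T = 0.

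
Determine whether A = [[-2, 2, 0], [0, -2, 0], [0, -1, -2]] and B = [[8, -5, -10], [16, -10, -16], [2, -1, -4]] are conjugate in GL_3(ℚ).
Yes.

Two matrices over a field are similar if and only if they have the same invariant factors.

Both A and B have characteristic polynomial (x + 2)^3 and minimal polynomial (x + 2)^2. Computing further, both have invariant factors x + 2, (x + 2)^2. Hence A and B are similar.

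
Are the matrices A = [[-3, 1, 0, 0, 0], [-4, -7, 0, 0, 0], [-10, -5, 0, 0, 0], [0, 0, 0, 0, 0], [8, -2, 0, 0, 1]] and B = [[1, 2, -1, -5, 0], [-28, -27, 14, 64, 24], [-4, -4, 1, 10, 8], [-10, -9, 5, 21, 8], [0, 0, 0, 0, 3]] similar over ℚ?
No.

trace(A) = -9 but trace(B) = -1. The trace is a similarity invariant, so A and B are not similar.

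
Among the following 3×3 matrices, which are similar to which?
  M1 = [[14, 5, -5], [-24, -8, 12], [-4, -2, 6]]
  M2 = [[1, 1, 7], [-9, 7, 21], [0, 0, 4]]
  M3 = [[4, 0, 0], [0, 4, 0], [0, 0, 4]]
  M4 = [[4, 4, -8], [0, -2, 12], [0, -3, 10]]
2 classes: {M1, M2, M4}, {M3}

Characteristic polynomials: χ_{M1} = (x - 4)^3, χ_{M2} = (x - 4)^3, χ_{M3} = (x - 4)^3, χ_{M4} = (x - 4)^3.

{M1, M2, M4}: invariant factors x - 4, (x - 4)^2.

{M3}: invariant factors x - 4, x - 4, x - 4.

Matrices are similar if and only if their invariant-factor lists agree; the partition into similarity classes is {M1, M2, M4}, {M3}.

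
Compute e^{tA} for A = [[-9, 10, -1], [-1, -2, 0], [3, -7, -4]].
e^{tA} = [[(3*t^2 - 8*t + 2)*e^{-5*t}/2, t*(20 - 3*t)*e^{-5*t}/2, t*(3*t - 2)*e^{-5*t}/2], [t*(t - 2)*e^{-5*t}/2, (-t^2 + 6*t + 2)*e^{-5*t}/2, t^2*e^{-5*t}/2], [t*(3 - t)*e^{-5*t}, t*(t - 7)*e^{-5*t}, (-t^2 + t + 1)*e^{-5*t}]]

A has Jordan form J = [[-5, 1, 0], [0, -5, 1], [0, 0, -5]] with A = PJP^{-1}, so e^{tA} = P e^{tJ} P^{-1}.

For a Jordan block J_k(λ), e^{tJ_k(λ)} = e^{λt} · (I + tN + t^2 N^2/2! + ... + t^{k-1} N^{k-1}/(k-1)!) where N is the nilpotent superdiagonal part.

Assembling the blocks and conjugating back gives the entries of e^{tA} as shown above.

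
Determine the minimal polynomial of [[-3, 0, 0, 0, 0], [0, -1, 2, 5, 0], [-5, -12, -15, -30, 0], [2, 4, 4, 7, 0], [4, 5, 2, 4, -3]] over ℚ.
m_A(x) = (x + 3)^3

The characteristic polynomial factors as (x + 3)^5. The minimal polynomial is ∏(x - λ)^{k_λ} where k_λ is the size of the largest Jordan block at λ.

For λ = -3: rank(A + 3I) = 3, and the largest Jordan block has size 3 (the smallest k with rank((A + 3I)^k) = rank((A + 3I)^(k+1))).

So m_A(x) = (x + 3)^3.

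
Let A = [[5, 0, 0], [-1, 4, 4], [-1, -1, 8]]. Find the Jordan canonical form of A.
The characteristic polynomial is det(xI - A) = (x - 6)^2(x - 5), so the eigenvalues are 5 (algebraic multiplicity 1), 6 (algebraic multiplicity 2).

For λ = 5: algebraic multiplicity 1 gives one 1×1 block.

For λ = 6: rank(A - 6I) = 2, rank((A - 6I)^2) = 1. The eigenspace has dimension 3 - 2 = 1, so there is 1 Jordan block; the rank sequence gives block sizes [2].

Assembling the blocks gives the Jordan form J above.

J = [[5, 0, 0], [0, 6, 1], [0, 0, 6]]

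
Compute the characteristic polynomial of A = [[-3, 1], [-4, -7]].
χ_A(x) = (x + 5)^2

xI - A = [[x + 3, -1], [4, x + 7]].

Expanding det(xI - A) along the first row:
det(xI - A) = + (x + 3)·det([[x + 7]]) - (-1)·det([[4]]).

Evaluating gives χ_A(x) = x^2 + 10x + 25 = (x + 5)^2.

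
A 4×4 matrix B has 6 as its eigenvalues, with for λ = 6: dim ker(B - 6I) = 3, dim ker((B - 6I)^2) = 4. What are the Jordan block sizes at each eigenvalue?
Jordan blocks: (6, 2), (6, 1), (6, 1)

λ = 6: successive nullity increments [3, 1] count blocks of size ≥ k; block sizes are [2, 1, 1].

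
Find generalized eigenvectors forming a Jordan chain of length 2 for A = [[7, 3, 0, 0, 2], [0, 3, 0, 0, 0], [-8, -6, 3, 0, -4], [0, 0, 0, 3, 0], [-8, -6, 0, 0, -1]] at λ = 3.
v_1 = [[0, 1, -1, 0, -1]]^T, v_2 = [[1, 0, -2, 0, -2]]^T

We seek v_1 ∈ ker((A - 3I)^2) \ ker(A - 3I), then set v_{i+1} = (A - 3I) v_i.

One such chain is v_1 = [[0, 1, -1, 0, -1]]^T, v_2 = [[1, 0, -2, 0, -2]]^T. Check: (A - 3I) v_2 = [[0, 0, 0, 0, 0]]^T = 0.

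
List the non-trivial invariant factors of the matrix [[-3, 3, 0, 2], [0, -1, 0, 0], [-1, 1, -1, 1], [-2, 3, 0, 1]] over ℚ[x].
(x + 1)^2, (x + 1)^2

The Jordan structure of A has elementary divisors (x + 1)^2, (x + 1)^2. Arranging the block sizes at each eigenvalue in decreasing order and taking row products gives the invariant factors.

Invariant factors (smallest first, each dividing the next): (x + 1)^2, (x + 1)^2.

Check: the last factor (x + 1)^2 is the minimal polynomial, and the product (x + 1)^4 is the characteristic polynomial.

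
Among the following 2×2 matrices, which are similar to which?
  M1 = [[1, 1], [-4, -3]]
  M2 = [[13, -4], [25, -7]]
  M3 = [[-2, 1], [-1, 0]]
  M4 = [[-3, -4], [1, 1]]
Characteristic polynomials: χ_{M1} = (x + 1)^2, χ_{M2} = (x - 3)^2, χ_{M3} = (x + 1)^2, χ_{M4} = (x + 1)^2.

{M1, M3, M4}: invariant factors (x + 1)^2.

{M2}: invariant factors (x - 3)^2.

Matrices are similar if and only if their invariant-factor lists agree; the partition into similarity classes is {M1, M3, M4}, {M2}.

2 classes: {M1, M3, M4}, {M2}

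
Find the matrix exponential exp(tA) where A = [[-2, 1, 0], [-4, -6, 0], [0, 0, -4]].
e^{tA} = [[(2*t + 1)*e^{-4*t}, t*e^{-4*t}, 0], [-4*t*e^{-4*t}, (1 - 2*t)*e^{-4*t}, 0], [0, 0, e^{-4*t}]]

A has Jordan form J = [[-4, 1, 0], [0, -4, 0], [0, 0, -4]] with A = PJP^{-1}, so e^{tA} = P e^{tJ} P^{-1}.

For a Jordan block J_k(λ), e^{tJ_k(λ)} = e^{λt} · (I + tN + t^2 N^2/2! + ... + t^{k-1} N^{k-1}/(k-1)!) where N is the nilpotent superdiagonal part.

Assembling the blocks and conjugating back gives the entries of e^{tA} as shown above.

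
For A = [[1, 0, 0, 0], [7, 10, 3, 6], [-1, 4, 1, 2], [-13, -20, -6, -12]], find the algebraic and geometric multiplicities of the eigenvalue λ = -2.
The characteristic polynomial is x(x - 1)^2(x + 2), so the factor x + 2 appears with exponent 1: the algebraic multiplicity is 1.

rank(A + 2I) = 3, so the eigenspace has dimension 4 - 3 = 1: the geometric multiplicity is 1.

algebraic multiplicity 1, geometric multiplicity 1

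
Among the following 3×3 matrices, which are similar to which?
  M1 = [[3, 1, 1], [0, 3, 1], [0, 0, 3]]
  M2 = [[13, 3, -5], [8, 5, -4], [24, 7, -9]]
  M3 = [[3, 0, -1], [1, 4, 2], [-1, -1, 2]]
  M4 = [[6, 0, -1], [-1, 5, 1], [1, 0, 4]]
2 classes: {M1, M2, M3}, {M4}

Characteristic polynomials: χ_{M1} = (x - 3)^3, χ_{M2} = (x - 3)^3, χ_{M3} = (x - 3)^3, χ_{M4} = (x - 5)^3.

{M1, M2, M3}: invariant factors (x - 3)^3.

{M4}: invariant factors x - 5, (x - 5)^2.

Matrices are similar if and only if their invariant-factor lists agree; the partition into similarity classes is {M1, M2, M3}, {M4}.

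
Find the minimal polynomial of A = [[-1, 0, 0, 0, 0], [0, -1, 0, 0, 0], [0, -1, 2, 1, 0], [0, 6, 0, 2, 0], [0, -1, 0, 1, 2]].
m_A(x) = (x - 2)^2(x + 1)

The characteristic polynomial factors as (x - 2)^3(x + 1)^2. The minimal polynomial is ∏(x - λ)^{k_λ} where k_λ is the size of the largest Jordan block at λ.

For λ = -1: rank(A + I) = 3, and the largest Jordan block has size 1 (the smallest k with rank((A + I)^k) = rank((A + I)^(k+1))).
For λ = 2: rank(A - 2I) = 3, and the largest Jordan block has size 2 (the smallest k with rank((A - 2I)^k) = rank((A - 2I)^(k+1))).

So m_A(x) = (x - 2)^2(x + 1).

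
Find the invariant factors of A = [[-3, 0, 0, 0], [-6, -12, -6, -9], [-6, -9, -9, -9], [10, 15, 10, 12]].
x + 3, x + 3, (x + 3)^2

The Jordan structure of A has elementary divisors (x + 3)^2, (x + 3), (x + 3). Arranging the block sizes at each eigenvalue in decreasing order and taking row products gives the invariant factors.

Invariant factors (smallest first, each dividing the next): x + 3, x + 3, (x + 3)^2.

Check: the last factor (x + 3)^2 is the minimal polynomial, and the product (x + 3)^4 is the characteristic polynomial.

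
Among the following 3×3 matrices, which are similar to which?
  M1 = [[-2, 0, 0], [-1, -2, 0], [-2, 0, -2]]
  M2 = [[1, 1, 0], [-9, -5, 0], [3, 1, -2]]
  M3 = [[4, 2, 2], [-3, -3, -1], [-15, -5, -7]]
1 class: {M1, M2, M3}

Characteristic polynomials: χ_{M1} = (x + 2)^3, χ_{M2} = (x + 2)^3, χ_{M3} = (x + 2)^3.

{M1, M2, M3}: invariant factors x + 2, (x + 2)^2.

Matrices are similar if and only if their invariant-factor lists agree; the partition into similarity classes is {M1, M2, M3}.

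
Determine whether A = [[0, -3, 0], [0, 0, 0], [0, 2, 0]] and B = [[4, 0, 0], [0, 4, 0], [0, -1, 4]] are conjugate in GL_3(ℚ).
trace(A) = 0 but trace(B) = 12. The trace is a similarity invariant, so A and B are not similar.

No.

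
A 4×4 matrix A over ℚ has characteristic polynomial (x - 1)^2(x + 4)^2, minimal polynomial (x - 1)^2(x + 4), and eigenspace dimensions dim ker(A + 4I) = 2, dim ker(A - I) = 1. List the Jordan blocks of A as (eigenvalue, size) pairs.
Jordan blocks: (-4, 1), (-4, 1), (1, 2)

λ = -4: algebraic multiplicity 2 (exponent in χ_A), largest block size 1 (exponent in m_A), 2 blocks (geometric multiplicity). These force block sizes [1, 1].
λ = 1: algebraic multiplicity 2 (exponent in χ_A), largest block size 2 (exponent in m_A), 1 block (geometric multiplicity). This forces block sizes [2].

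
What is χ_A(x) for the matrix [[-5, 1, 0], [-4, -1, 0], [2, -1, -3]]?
xI - A = [[x + 5, -1, 0], [4, x + 1, 0], [-2, 1, x + 3]].

Expanding det(xI - A) along the first row:
det(xI - A) = + (x + 5)·det([[x + 1, 0], [1, x + 3]]) - (-1)·det([[4, 0], [-2, x + 3]]) + (0)·det([[4, x + 1], [-2, 1]]).

Evaluating gives χ_A(x) = x^3 + 9x^2 + 27x + 27 = (x + 3)^3.

χ_A(x) = (x + 3)^3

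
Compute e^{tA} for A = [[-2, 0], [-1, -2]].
A has Jordan form J = [[-2, 1], [0, -2]] with A = PJP^{-1}, so e^{tA} = P e^{tJ} P^{-1}.

For a Jordan block J_k(λ), e^{tJ_k(λ)} = e^{λt} · (I + tN + t^2 N^2/2! + ... + t^{k-1} N^{k-1}/(k-1)!) where N is the nilpotent superdiagonal part.

Assembling the blocks and conjugating back gives the entries of e^{tA} as shown above.

e^{tA} = [[e^{-2*t}, 0], [-t*e^{-2*t}, e^{-2*t}]]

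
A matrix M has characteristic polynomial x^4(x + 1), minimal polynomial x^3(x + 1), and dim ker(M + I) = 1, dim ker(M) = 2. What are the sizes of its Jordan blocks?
λ = -1: algebraic multiplicity 1 (exponent in χ_M), largest block size 1 (exponent in m_M), 1 block (geometric multiplicity). This forces block sizes [1].
λ = 0: algebraic multiplicity 4 (exponent in χ_M), largest block size 3 (exponent in m_M), 2 blocks (geometric multiplicity). These force block sizes [3, 1].

Jordan blocks: (-1, 1), (0, 3), (0, 1)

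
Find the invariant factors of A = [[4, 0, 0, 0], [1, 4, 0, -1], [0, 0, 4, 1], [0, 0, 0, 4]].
The Jordan structure of A has elementary divisors (x - 4)^2, (x - 4)^2. Arranging the block sizes at each eigenvalue in decreasing order and taking row products gives the invariant factors.

Invariant factors (smallest first, each dividing the next): (x - 4)^2, (x - 4)^2.

Check: the last factor (x - 4)^2 is the minimal polynomial, and the product (x - 4)^4 is the characteristic polynomial.

(x - 4)^2, (x - 4)^2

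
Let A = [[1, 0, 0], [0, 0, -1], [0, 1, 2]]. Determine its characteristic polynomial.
χ_A(x) = (x - 1)^3

xI - A = [[x - 1, 0, 0], [0, x, 1], [0, -1, x - 2]].

Expanding det(xI - A) along the first row:
det(xI - A) = + (x - 1)·det([[x, 1], [-1, x - 2]]) - (0)·det([[0, 1], [0, x - 2]]) + (0)·det([[0, x], [0, -1]]).

Evaluating gives χ_A(x) = x^3 - 3x^2 + 3x - 1 = (x - 1)^3.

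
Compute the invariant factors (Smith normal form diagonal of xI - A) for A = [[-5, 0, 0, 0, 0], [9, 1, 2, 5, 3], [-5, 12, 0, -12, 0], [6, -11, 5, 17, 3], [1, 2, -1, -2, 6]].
The Jordan structure of A has elementary divisors (x + 5), (x - 6)^2, (x - 6)^2. Arranging the block sizes at each eigenvalue in decreasing order and taking row products gives the invariant factors.

Invariant factors (smallest first, each dividing the next): (x - 6)^2, (x - 6)^2(x + 5).

Check: the last factor (x - 6)^2(x + 5) is the minimal polynomial, and the product (x - 6)^4(x + 5) is the characteristic polynomial.

(x - 6)^2, (x - 6)^2(x + 5)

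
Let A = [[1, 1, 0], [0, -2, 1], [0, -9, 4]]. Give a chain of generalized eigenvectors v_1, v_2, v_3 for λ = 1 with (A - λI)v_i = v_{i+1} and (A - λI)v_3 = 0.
v_1 = [[0, 0, 1]]^T, v_2 = [[0, 1, 3]]^T, v_3 = [[1, 0, 0]]^T

We seek v_1 ∈ ker((A - I)^3) \ ker((A - I)^2), then set v_{i+1} = (A - I) v_i.

One such chain is v_1 = [[0, 0, 1]]^T, v_2 = [[0, 1, 3]]^T, v_3 = [[1, 0, 0]]^T. Check: (A - I) v_3 = [[0, 0, 0]]^T = 0.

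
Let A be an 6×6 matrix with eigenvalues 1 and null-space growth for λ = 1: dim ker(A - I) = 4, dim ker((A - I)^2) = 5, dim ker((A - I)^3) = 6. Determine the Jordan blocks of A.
Jordan blocks: (1, 3), (1, 1), (1, 1), (1, 1)

λ = 1: successive nullity increments [4, 1, 1] count blocks of size ≥ k; block sizes are [3, 1, 1, 1].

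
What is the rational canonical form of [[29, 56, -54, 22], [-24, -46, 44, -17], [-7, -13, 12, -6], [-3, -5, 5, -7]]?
R = [[-5, 0, 0, 0], [0, 0, 0, -5], [0, 1, 0, -11], [0, 0, 1, -7]]

The invariant factors of A (the non-unit diagonal entries of the Smith normal form of xI - A over ℚ[x]) are x + 5, (x + 1)^2(x + 5), each dividing the next. The characteristic polynomial is their product, (x + 1)^2(x + 5)^2.

The rational canonical form is the block-diagonal matrix of companion matrices C(f_i):
R = [[-5, 0, 0, 0], [0, 0, 0, -5], [0, 1, 0, -11], [0, 0, 1, -7]].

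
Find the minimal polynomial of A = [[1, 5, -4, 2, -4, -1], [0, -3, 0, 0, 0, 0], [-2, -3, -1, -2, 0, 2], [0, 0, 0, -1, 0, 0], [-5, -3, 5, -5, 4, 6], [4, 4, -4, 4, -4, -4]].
The characteristic polynomial factors as (x - 2)^2(x + 1)^2(x + 3)^2. The minimal polynomial is ∏(x - λ)^{k_λ} where k_λ is the size of the largest Jordan block at λ.

For λ = -3: rank(A + 3I) = 5, and the largest Jordan block has size 2 (the smallest k with rank((A + 3I)^k) = rank((A + 3I)^(k+1))).
For λ = -1: rank(A + I) = 4, and the largest Jordan block has size 1 (the smallest k with rank((A + I)^k) = rank((A + I)^(k+1))).
For λ = 2: rank(A - 2I) = 5, and the largest Jordan block has size 2 (the smallest k with rank((A - 2I)^k) = rank((A - 2I)^(k+1))).

So m_A(x) = (x - 2)^2(x + 1)(x + 3)^2.

m_A(x) = (x - 2)^2(x + 1)(x + 3)^2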